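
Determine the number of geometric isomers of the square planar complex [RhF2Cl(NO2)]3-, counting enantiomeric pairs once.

The distinct arrangements are (2 in all): F cis; F trans.

2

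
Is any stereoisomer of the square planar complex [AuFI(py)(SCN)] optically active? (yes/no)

no

In a square planar complex each vertex has one trans partner and two cis neighbours.
Working through the distinct placements yields 3 geometric isomers: (F/SCN trans, I/py trans); (F/py trans, I/SCN trans); (F/I trans, SCN/py trans).
Each arrangement has an internal mirror plane or centre of symmetry, so none is chiral.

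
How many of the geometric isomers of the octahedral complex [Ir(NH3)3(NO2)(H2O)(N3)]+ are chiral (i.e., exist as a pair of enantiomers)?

The distinct arrangements are (4 in all): NH3 mer (3 arrangements); NH3 fac (chiral).
One of these lacks any improper symmetry element and so occurs as an enantiomeric pair, giving 4 + 1 = 5 stereoisomers in total.

1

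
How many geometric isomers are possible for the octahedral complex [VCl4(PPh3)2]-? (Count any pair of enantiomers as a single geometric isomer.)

In an octahedral complex each vertex has one trans partner and four cis neighbours.
Systematic placement gives 2 geometric isomers: PPh3 trans; PPh3 cis.

2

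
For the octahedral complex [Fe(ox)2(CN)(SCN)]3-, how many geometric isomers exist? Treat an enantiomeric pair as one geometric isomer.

In an octahedral complex each vertex has one trans partner and four cis neighbours.
Each ox is bidentate and must span two cis positions.
Systematic placement gives 2 geometric isomers: CN and SCN mutually trans; CN and SCN mutually cis (chiral).

2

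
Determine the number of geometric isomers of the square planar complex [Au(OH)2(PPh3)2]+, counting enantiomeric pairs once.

A square has two trans pairs of vertices; adjacent vertices are cis.
Working through the distinct placements yields 2 geometric isomers: OH cis; OH trans.

2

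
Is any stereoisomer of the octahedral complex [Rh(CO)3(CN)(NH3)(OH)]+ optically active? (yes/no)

yes

The six octahedral sites form three mutually perpendicular trans pairs.
The distinct arrangements are (4 in all): CO mer (3 arrangements); CO fac (chiral).
One of these lacks any improper symmetry element and so occurs as an enantiomeric pair, giving 4 + 1 = 5 stereoisomers in total.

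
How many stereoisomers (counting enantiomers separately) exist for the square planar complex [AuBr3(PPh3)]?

1

A square has two trans pairs of vertices; adjacent vertices are cis.
Only one geometric arrangement is possible.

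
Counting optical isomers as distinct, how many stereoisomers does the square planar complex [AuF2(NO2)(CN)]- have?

In a square planar complex each vertex has one trans partner and two cis neighbours.
There are 2 geometric isomers: F cis; F trans.
Each arrangement has an internal mirror plane or centre of symmetry, so none is chiral.

2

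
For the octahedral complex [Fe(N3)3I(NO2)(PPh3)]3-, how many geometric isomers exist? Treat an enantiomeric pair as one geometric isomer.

4

In an octahedral complex each vertex has one trans partner and four cis neighbours.
Systematic placement gives 4 geometric isomers: N3 mer (3 arrangements); N3 fac (chiral).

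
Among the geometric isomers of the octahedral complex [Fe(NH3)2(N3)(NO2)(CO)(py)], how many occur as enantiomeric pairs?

6

The six octahedral sites form three mutually perpendicular trans pairs.
Exhaustive case analysis gives 9 geometric isomers.
Of these, 6 lack any improper symmetry element and so occur as enantiomeric pairs, giving 9 + 6 = 15 stereoisomers in total.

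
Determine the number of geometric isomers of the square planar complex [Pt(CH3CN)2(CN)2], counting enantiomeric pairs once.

There are 2 geometric isomers: CH3CN cis; CH3CN trans.

2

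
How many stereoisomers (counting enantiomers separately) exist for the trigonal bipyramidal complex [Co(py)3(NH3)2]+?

In a trigonal bipyramid the two axial positions differ from the three equatorial ones.
Systematic placement gives 3 geometric isomers: NH3 both axial; NH3 one axial, one equatorial; NH3 both equatorial.
Each arrangement has an internal mirror plane or centre of symmetry, so none is chiral.

3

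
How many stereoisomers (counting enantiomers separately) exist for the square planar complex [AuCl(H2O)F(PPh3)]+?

3

A square has two trans pairs of vertices; adjacent vertices are cis.
There are 3 geometric isomers: (Cl/H2O trans, F/PPh3 trans); (Cl/PPh3 trans, F/H2O trans); (Cl/F trans, H2O/PPh3 trans).
Each arrangement has an internal mirror plane or centre of symmetry, so none is chiral.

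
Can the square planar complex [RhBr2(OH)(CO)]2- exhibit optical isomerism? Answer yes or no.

In a square planar complex each vertex has one trans partner and two cis neighbours.
The distinct arrangements are (2 in all): Br cis; Br trans.
Each arrangement has an internal mirror plane or centre of symmetry, so none is chiral.

no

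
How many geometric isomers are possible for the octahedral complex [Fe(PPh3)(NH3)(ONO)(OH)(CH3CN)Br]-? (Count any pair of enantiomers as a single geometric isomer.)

15

An octahedron has six vertices in three trans pairs; every non-trans pair is cis.
Placing the ligands in turn and identifying arrangements related by rotation or reflection leaves 15 distinct geometric isomers.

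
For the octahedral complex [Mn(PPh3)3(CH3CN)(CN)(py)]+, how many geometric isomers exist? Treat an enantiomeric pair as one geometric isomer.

An octahedron has six vertices in three trans pairs; every non-trans pair is cis.
Systematic placement gives 4 geometric isomers: PPh3 mer (3 arrangements); PPh3 fac (chiral).

4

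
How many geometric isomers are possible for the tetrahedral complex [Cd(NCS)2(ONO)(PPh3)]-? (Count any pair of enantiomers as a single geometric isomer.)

1

In a tetrahedral complex all four positions are equivalent and every pair of ligands is adjacent — there is no cis/trans distinction.
Only one geometric arrangement is possible.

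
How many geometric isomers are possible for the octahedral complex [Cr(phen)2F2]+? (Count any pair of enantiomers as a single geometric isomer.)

2

An octahedron has six vertices in three trans pairs; every non-trans pair is cis.
Each phen is bidentate and must span two cis positions.
Working through the distinct placements yields 2 geometric isomers: F trans; F cis (chiral).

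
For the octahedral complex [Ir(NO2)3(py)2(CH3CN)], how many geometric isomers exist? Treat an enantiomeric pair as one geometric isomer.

In an octahedral complex each vertex has one trans partner and four cis neighbours.
There are 3 geometric isomers: NO2 mer, py trans; NO2 fac, py cis; NO2 mer, py cis.

3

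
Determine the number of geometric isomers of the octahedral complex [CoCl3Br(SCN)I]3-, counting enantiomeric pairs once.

4

In an octahedral complex each vertex has one trans partner and four cis neighbours.
Systematic placement gives 4 geometric isomers: Cl mer (3 arrangements); Cl fac (chiral).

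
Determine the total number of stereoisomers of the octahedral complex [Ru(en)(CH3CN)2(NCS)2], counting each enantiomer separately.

The six octahedral sites form three mutually perpendicular trans pairs.
Each en is bidentate and must span two cis positions.
The distinct arrangements are (3 in all): CH3CN trans, NCS cis; CH3CN cis, NCS cis (chiral); CH3CN cis, NCS trans.
One of these lacks any improper symmetry element and so occurs as an enantiomeric pair, giving 3 + 1 = 4 stereoisomers in total.

4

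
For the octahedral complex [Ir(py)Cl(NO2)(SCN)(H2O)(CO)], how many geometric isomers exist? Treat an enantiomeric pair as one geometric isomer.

An octahedron has six vertices in three trans pairs; every non-trans pair is cis.
Systematic enumeration (placing each ligand type in turn and discarding arrangements equivalent by rotation or reflection) gives 15 geometric isomers.

15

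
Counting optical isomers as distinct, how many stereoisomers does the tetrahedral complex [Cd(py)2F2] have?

1

In a tetrahedral complex all four positions are equivalent and every pair of ligands is adjacent — there is no cis/trans distinction.
Only one geometric arrangement is possible.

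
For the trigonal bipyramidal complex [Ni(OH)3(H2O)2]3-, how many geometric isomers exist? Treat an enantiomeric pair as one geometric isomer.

3

There are 3 geometric isomers: H2O both axial; H2O one axial, one equatorial; H2O both equatorial.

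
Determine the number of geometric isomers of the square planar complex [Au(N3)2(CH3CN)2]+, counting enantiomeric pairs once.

2

There are 2 geometric isomers: N3 cis; N3 trans.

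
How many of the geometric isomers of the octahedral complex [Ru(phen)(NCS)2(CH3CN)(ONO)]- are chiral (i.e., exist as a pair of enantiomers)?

2

In an octahedral complex each vertex has one trans partner and four cis neighbours.
Each phen is bidentate and must span two cis positions.
The distinct arrangements are (4 in all): NCS cis (3 arrangements, 2 chiral); NCS trans.
Of these, 2 lack any improper symmetry element and so occur as enantiomeric pairs, giving 4 + 2 = 6 stereoisomers in total.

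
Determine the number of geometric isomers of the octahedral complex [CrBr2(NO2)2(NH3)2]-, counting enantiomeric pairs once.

5

In an octahedral complex each vertex has one trans partner and four cis neighbours.
There are 5 geometric isomers: Br trans, NO2 trans, NH3 trans; Br trans, NO2 cis, NH3 cis; Br cis, NO2 trans, NH3 cis; Br cis, NO2 cis, NH3 cis (chiral); Br cis, NO2 cis, NH3 trans.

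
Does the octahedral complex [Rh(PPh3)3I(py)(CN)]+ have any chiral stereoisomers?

An octahedron has six vertices in three trans pairs; every non-trans pair is cis.
Systematic placement gives 4 geometric isomers: PPh3 mer (3 arrangements); PPh3 fac (chiral).
One of these lacks any improper symmetry element and so occurs as an enantiomeric pair, giving 4 + 1 = 5 stereoisomers in total.

yes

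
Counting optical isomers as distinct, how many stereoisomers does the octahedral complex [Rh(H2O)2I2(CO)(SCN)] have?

In an octahedral complex each vertex has one trans partner and four cis neighbours.
The distinct arrangements are (6 in all): H2O cis, I cis (3 arrangements, 2 chiral); H2O cis, I trans; H2O trans, I cis; H2O trans, I trans.
Of these, 2 lack any improper symmetry element and so occur as enantiomeric pairs, giving 6 + 2 = 8 stereoisomers in total.

8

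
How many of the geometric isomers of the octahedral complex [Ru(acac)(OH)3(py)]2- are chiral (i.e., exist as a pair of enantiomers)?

Each acac is bidentate and must span two cis positions.
There are 2 geometric isomers: OH mer; OH fac.
Each arrangement has an internal mirror plane or centre of symmetry, so none is chiral.

0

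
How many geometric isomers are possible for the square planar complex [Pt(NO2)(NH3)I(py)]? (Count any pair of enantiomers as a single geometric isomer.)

3

The distinct arrangements are (3 in all): (I/NO2 trans, NH3/py trans); (I/py trans, NH3/NO2 trans); (I/NH3 trans, NO2/py trans).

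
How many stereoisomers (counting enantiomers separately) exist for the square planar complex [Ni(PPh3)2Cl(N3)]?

2

A square has two trans pairs of vertices; adjacent vertices are cis.
Working through the distinct placements yields 2 geometric isomers: PPh3 cis; PPh3 trans.
Each arrangement has an internal mirror plane or centre of symmetry, so none is chiral.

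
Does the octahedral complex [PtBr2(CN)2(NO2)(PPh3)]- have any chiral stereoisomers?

Working through the distinct placements yields 6 geometric isomers: Br trans, CN trans; Br trans, CN cis; Br cis, CN cis (3 arrangements, 2 chiral); Br cis, CN trans.
Of these, 2 lack any improper symmetry element and so occur as enantiomeric pairs, giving 6 + 2 = 8 stereoisomers in total.

yes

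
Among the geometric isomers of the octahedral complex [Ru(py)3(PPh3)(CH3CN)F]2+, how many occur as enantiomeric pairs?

1

The six octahedral sites form three mutually perpendicular trans pairs.
The distinct arrangements are (4 in all): py mer (3 arrangements); py fac (chiral).
One of these lacks any improper symmetry element and so occurs as an enantiomeric pair, giving 4 + 1 = 5 stereoisomers in total.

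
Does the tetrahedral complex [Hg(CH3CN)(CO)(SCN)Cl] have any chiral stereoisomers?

All four vertices of a tetrahedron are equivalent and mutually adjacent, so cis/trans isomerism cannot arise.
Only one geometric arrangement is possible; it has no improper symmetry element, so it exists as a pair of enantiomers (2 stereoisomers).

yes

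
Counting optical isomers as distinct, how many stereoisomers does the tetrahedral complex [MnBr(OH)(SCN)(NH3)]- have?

2

In a tetrahedral complex all four positions are equivalent and every pair of ligands is adjacent — there is no cis/trans distinction.
Only one geometric arrangement is possible; it has no improper symmetry element, so it exists as a pair of enantiomers (2 stereoisomers).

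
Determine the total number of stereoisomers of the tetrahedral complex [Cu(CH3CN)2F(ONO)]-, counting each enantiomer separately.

1

In a tetrahedral complex all four positions are equivalent and every pair of ligands is adjacent — there is no cis/trans distinction.
Only one geometric arrangement is possible.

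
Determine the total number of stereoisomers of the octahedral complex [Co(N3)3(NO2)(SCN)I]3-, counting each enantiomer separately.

5

An octahedron has six vertices in three trans pairs; every non-trans pair is cis.
Systematic placement gives 4 geometric isomers: N3 mer (3 arrangements); N3 fac (chiral).
One of these lacks any improper symmetry element and so occurs as an enantiomeric pair, giving 4 + 1 = 5 stereoisomers in total.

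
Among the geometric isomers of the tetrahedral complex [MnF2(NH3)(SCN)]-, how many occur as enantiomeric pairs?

In a tetrahedral complex all four positions are equivalent and every pair of ligands is adjacent — there is no cis/trans distinction.
Only one geometric arrangement is possible.

0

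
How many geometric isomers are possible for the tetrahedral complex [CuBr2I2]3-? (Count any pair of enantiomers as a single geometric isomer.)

Only one geometric arrangement is possible.

1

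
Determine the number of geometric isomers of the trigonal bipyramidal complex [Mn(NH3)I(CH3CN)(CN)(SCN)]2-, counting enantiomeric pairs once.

10

In a trigonal bipyramid the two axial positions differ from the three equatorial ones.
Placing the ligands in turn and identifying arrangements related by rotation or reflection leaves 10 distinct geometric isomers.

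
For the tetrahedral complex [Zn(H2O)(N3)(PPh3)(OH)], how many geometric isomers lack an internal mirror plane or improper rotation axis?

Only one geometric arrangement is possible; it has no improper symmetry element, so it exists as a pair of enantiomers (2 stereoisomers).

1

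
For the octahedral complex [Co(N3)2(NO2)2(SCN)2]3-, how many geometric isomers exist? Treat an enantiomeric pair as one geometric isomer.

5

In an octahedral complex each vertex has one trans partner and four cis neighbours.
There are 5 geometric isomers: N3 trans, NO2 trans, SCN trans; N3 trans, NO2 cis, SCN cis; N3 cis, NO2 cis, SCN trans; N3 cis, NO2 cis, SCN cis (chiral); N3 cis, NO2 trans, SCN cis.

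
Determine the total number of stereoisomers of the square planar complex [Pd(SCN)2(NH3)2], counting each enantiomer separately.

A square has two trans pairs of vertices; adjacent vertices are cis.
Systematic placement gives 2 geometric isomers: SCN cis; SCN trans.
Each arrangement has an internal mirror plane or centre of symmetry, so none is chiral.

2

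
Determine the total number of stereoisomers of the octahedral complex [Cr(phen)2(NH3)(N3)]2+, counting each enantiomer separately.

3

In an octahedral complex each vertex has one trans partner and four cis neighbours.
Each phen is bidentate and must span two cis positions.
There are 2 geometric isomers: NH3 and N3 mutually trans; NH3 and N3 mutually cis (chiral).
One of these lacks any improper symmetry element and so occurs as an enantiomeric pair, giving 2 + 1 = 3 stereoisomers in total.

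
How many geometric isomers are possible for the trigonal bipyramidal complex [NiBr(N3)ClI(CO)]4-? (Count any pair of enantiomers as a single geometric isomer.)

A trigonal bipyramid has two axial and three equatorial sites, which are chemically inequivalent.
Exhaustive case analysis gives 10 geometric isomers.

10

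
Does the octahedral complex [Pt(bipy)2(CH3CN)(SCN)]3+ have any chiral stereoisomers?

yes

In an octahedral complex each vertex has one trans partner and four cis neighbours.
Each bipy is bidentate and must span two cis positions.
The distinct arrangements are (2 in all): CH3CN and SCN mutually trans; CH3CN and SCN mutually cis (chiral).
One of these lacks any improper symmetry element and so occurs as an enantiomeric pair, giving 2 + 1 = 3 stereoisomers in total.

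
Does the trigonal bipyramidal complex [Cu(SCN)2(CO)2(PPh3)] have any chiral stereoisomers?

yes

In a trigonal bipyramid the two axial positions differ from the three equatorial ones.
Systematic enumeration (placing each ligand type in turn and discarding arrangements equivalent by rotation or reflection) gives 5 geometric isomers.
One of these lacks any improper symmetry element and so occurs as an enantiomeric pair, giving 5 + 1 = 6 stereoisomers in total.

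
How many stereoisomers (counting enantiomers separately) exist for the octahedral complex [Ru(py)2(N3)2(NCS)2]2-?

The distinct arrangements are (5 in all): py trans, N3 trans, NCS trans; py cis, N3 trans, NCS cis; py trans, N3 cis, NCS cis; py cis, N3 cis, NCS cis (chiral); py cis, N3 cis, NCS trans.
One of these lacks any improper symmetry element and so occurs as an enantiomeric pair, giving 5 + 1 = 6 stereoisomers in total.

6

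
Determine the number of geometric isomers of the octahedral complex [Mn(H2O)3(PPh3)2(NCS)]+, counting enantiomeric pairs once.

The six octahedral sites form three mutually perpendicular trans pairs.
There are 3 geometric isomers: H2O mer, PPh3 trans; H2O mer, PPh3 cis; H2O fac, PPh3 cis.

3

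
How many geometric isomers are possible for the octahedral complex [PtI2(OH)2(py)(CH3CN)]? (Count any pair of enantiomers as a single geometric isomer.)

6

There are 6 geometric isomers: I cis, OH cis (3 arrangements, 2 chiral); I cis, OH trans; I trans, OH cis; I trans, OH trans.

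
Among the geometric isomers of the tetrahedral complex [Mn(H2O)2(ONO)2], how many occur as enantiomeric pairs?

All four vertices of a tetrahedron are equivalent and mutually adjacent, so cis/trans isomerism cannot arise.
Only one geometric arrangement is possible.

0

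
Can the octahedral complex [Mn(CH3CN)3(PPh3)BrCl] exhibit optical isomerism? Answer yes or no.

yes

An octahedron has six vertices in three trans pairs; every non-trans pair is cis.
Working through the distinct placements yields 4 geometric isomers: CH3CN mer (3 arrangements); CH3CN fac (chiral).
One of these lacks any improper symmetry element and so occurs as an enantiomeric pair, giving 4 + 1 = 5 stereoisomers in total.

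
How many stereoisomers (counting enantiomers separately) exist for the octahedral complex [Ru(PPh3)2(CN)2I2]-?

In an octahedral complex each vertex has one trans partner and four cis neighbours.
There are 5 geometric isomers: PPh3 trans, CN trans, I trans; PPh3 cis, CN trans, I cis; PPh3 trans, CN cis, I cis; PPh3 cis, CN cis, I cis (chiral); PPh3 cis, CN cis, I trans.
One of these lacks any improper symmetry element and so occurs as an enantiomeric pair, giving 5 + 1 = 6 stereoisomers in total.

6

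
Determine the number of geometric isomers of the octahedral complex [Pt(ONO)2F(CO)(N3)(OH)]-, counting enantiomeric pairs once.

9

Placing the ligands in turn and identifying arrangements related by rotation or reflection leaves 9 distinct geometric isomers.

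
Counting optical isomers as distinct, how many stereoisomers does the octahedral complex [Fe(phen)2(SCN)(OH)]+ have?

3

An octahedron has six vertices in three trans pairs; every non-trans pair is cis.
Each phen is bidentate and must span two cis positions.
The distinct arrangements are (2 in all): SCN and OH mutually trans; SCN and OH mutually cis (chiral).
One of these lacks any improper symmetry element and so occurs as an enantiomeric pair, giving 2 + 1 = 3 stereoisomers in total.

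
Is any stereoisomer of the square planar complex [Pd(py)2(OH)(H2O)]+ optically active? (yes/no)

no

A square has two trans pairs of vertices; adjacent vertices are cis.
Systematic placement gives 2 geometric isomers: py cis; py trans.
Each arrangement has an internal mirror plane or centre of symmetry, so none is chiral.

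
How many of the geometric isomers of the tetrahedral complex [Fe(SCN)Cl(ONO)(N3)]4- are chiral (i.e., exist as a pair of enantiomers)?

All four vertices of a tetrahedron are equivalent and mutually adjacent, so cis/trans isomerism cannot arise.
Only one geometric arrangement is possible; it has no improper symmetry element, so it exists as a pair of enantiomers (2 stereoisomers).

1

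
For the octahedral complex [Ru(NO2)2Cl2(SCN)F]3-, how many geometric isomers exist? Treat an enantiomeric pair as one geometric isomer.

An octahedron has six vertices in three trans pairs; every non-trans pair is cis.
Working through the distinct placements yields 6 geometric isomers: NO2 cis, Cl trans; NO2 trans, Cl trans; NO2 cis, Cl cis (3 arrangements, 2 chiral); NO2 trans, Cl cis.

6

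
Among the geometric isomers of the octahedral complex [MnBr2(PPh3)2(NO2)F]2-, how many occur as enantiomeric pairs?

The six octahedral sites form three mutually perpendicular trans pairs.
The distinct arrangements are (6 in all): Br trans, PPh3 trans; Br trans, PPh3 cis; Br cis, PPh3 trans; Br cis, PPh3 cis (3 arrangements, 2 chiral).
Of these, 2 lack any improper symmetry element and so occur as enantiomeric pairs, giving 6 + 2 = 8 stereoisomers in total.

2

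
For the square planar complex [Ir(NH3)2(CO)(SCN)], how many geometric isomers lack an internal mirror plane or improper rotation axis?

0

Systematic placement gives 2 geometric isomers: NH3 cis; NH3 trans.
Each arrangement has an internal mirror plane or centre of symmetry, so none is chiral.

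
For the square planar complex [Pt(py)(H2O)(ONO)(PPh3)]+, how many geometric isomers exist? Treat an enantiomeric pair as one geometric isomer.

3

A square has two trans pairs of vertices; adjacent vertices are cis.
The distinct arrangements are (3 in all): (H2O/PPh3 trans, ONO/py trans); (H2O/py trans, ONO/PPh3 trans); (H2O/ONO trans, PPh3/py trans).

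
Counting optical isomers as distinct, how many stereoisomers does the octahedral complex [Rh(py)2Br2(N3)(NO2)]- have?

8

In an octahedral complex each vertex has one trans partner and four cis neighbours.
The distinct arrangements are (6 in all): py trans, Br trans; py cis, Br trans; py trans, Br cis; py cis, Br cis (3 arrangements, 2 chiral).
Of these, 2 lack any improper symmetry element and so occur as enantiomeric pairs, giving 6 + 2 = 8 stereoisomers in total.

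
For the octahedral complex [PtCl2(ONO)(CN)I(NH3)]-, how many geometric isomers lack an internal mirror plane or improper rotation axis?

The six octahedral sites form three mutually perpendicular trans pairs.
Placing the ligands in turn and identifying arrangements related by rotation or reflection leaves 9 distinct geometric isomers.
Of these, 6 lack any improper symmetry element and so occur as enantiomeric pairs, giving 9 + 6 = 15 stereoisomers in total.

6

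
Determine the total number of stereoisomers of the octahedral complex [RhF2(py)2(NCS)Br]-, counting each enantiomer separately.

The six octahedral sites form three mutually perpendicular trans pairs.
The distinct arrangements are (6 in all): F cis, py trans; F cis, py cis (3 arrangements, 2 chiral); F trans, py trans; F trans, py cis.
Of these, 2 lack any improper symmetry element and so occur as enantiomeric pairs, giving 6 + 2 = 8 stereoisomers in total.

8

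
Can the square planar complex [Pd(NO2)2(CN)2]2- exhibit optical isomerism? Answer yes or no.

Systematic placement gives 2 geometric isomers: NO2 cis; NO2 trans.
Each arrangement has an internal mirror plane or centre of symmetry, so none is chiral.

no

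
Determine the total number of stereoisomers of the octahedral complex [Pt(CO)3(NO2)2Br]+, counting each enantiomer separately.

3

The distinct arrangements are (3 in all): CO mer, NO2 trans; CO fac, NO2 cis; CO mer, NO2 cis.
Each arrangement has an internal mirror plane or centre of symmetry, so none is chiral.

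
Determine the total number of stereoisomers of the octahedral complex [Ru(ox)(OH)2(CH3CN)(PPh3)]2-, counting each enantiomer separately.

6

Each ox is bidentate and must span two cis positions.
Systematic placement gives 4 geometric isomers: OH cis (3 arrangements, 2 chiral); OH trans.
Of these, 2 lack any improper symmetry element and so occur as enantiomeric pairs, giving 4 + 2 = 6 stereoisomers in total.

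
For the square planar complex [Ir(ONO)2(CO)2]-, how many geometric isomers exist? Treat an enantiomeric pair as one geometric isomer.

2

In a square planar complex each vertex has one trans partner and two cis neighbours.
Systematic placement gives 2 geometric isomers: ONO cis; ONO trans.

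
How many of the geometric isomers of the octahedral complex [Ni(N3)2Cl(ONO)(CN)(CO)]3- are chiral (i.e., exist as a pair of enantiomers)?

6

Placing the ligands in turn and identifying arrangements related by rotation or reflection leaves 9 distinct geometric isomers.
Of these, 6 lack any improper symmetry element and so occur as enantiomeric pairs, giving 9 + 6 = 15 stereoisomers in total.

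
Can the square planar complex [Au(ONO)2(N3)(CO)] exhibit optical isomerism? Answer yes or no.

A square has two trans pairs of vertices; adjacent vertices are cis.
Working through the distinct placements yields 2 geometric isomers: ONO cis; ONO trans.
Each arrangement has an internal mirror plane or centre of symmetry, so none is chiral.

no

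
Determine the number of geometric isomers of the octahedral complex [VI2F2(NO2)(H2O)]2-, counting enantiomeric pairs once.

6

An octahedron has six vertices in three trans pairs; every non-trans pair is cis.
The distinct arrangements are (6 in all): I cis, F trans; I trans, F trans; I cis, F cis (3 arrangements, 2 chiral); I trans, F cis.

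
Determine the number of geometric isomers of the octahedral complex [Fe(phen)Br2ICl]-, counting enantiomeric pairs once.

In an octahedral complex each vertex has one trans partner and four cis neighbours.
Each phen is bidentate and must span two cis positions.
The distinct arrangements are (4 in all): Br trans; Br cis (3 arrangements, 2 chiral).

4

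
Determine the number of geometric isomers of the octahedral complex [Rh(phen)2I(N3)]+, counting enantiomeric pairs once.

2

In an octahedral complex each vertex has one trans partner and four cis neighbours.
Each phen is bidentate and must span two cis positions.
The distinct arrangements are (2 in all): I and N3 mutually trans; I and N3 mutually cis (chiral).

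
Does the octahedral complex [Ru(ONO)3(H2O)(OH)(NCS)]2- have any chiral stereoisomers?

yes

An octahedron has six vertices in three trans pairs; every non-trans pair is cis.
Systematic placement gives 4 geometric isomers: ONO mer (3 arrangements); ONO fac (chiral).
One of these lacks any improper symmetry element and so occurs as an enantiomeric pair, giving 4 + 1 = 5 stereoisomers in total.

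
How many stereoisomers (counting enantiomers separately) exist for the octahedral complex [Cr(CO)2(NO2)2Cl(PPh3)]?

An octahedron has six vertices in three trans pairs; every non-trans pair is cis.
There are 6 geometric isomers: CO trans, NO2 cis; CO trans, NO2 trans; CO cis, NO2 cis (3 arrangements, 2 chiral); CO cis, NO2 trans.
Of these, 2 lack any improper symmetry element and so occur as enantiomeric pairs, giving 6 + 2 = 8 stereoisomers in total.

8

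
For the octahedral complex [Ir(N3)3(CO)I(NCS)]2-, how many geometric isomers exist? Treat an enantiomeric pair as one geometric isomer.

The six octahedral sites form three mutually perpendicular trans pairs.
The distinct arrangements are (4 in all): N3 mer (3 arrangements); N3 fac (chiral).

4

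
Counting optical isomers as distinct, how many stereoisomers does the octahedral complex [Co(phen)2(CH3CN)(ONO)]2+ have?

3

Each phen is bidentate and must span two cis positions.
Systematic placement gives 2 geometric isomers: CH3CN and ONO mutually trans; CH3CN and ONO mutually cis (chiral).
One of these lacks any improper symmetry element and so occurs as an enantiomeric pair, giving 2 + 1 = 3 stereoisomers in total.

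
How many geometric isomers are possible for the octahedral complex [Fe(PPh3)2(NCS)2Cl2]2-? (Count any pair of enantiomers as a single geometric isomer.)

5

The six octahedral sites form three mutually perpendicular trans pairs.
Systematic placement gives 5 geometric isomers: PPh3 trans, NCS trans, Cl trans; PPh3 cis, NCS cis, Cl trans; PPh3 trans, NCS cis, Cl cis; PPh3 cis, NCS cis, Cl cis (chiral); PPh3 cis, NCS trans, Cl cis.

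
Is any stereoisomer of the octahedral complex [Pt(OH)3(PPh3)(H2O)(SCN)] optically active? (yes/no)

yes

The six octahedral sites form three mutually perpendicular trans pairs.
Systematic placement gives 4 geometric isomers: OH mer (3 arrangements); OH fac (chiral).
One of these lacks any improper symmetry element and so occurs as an enantiomeric pair, giving 4 + 1 = 5 stereoisomers in total.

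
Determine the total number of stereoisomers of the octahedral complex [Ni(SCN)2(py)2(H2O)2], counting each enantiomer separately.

6

An octahedron has six vertices in three trans pairs; every non-trans pair is cis.
Systematic placement gives 5 geometric isomers: SCN trans, py trans, H2O trans; SCN cis, py cis, H2O trans; SCN cis, py trans, H2O cis; SCN cis, py cis, H2O cis (chiral); SCN trans, py cis, H2O cis.
One of these lacks any improper symmetry element and so occurs as an enantiomeric pair, giving 5 + 1 = 6 stereoisomers in total.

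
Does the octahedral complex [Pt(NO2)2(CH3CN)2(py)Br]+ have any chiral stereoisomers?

The six octahedral sites form three mutually perpendicular trans pairs.
Working through the distinct placements yields 6 geometric isomers: NO2 cis, CH3CN cis (3 arrangements, 2 chiral); NO2 trans, CH3CN cis; NO2 cis, CH3CN trans; NO2 trans, CH3CN trans.
Of these, 2 lack any improper symmetry element and so occur as enantiomeric pairs, giving 6 + 2 = 8 stereoisomers in total.

yes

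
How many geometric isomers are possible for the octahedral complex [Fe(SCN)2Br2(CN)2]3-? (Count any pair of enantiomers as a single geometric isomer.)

5

In an octahedral complex each vertex has one trans partner and four cis neighbours.
There are 5 geometric isomers: SCN trans, Br trans, CN trans; SCN cis, Br trans, CN cis; SCN trans, Br cis, CN cis; SCN cis, Br cis, CN cis (chiral); SCN cis, Br cis, CN trans.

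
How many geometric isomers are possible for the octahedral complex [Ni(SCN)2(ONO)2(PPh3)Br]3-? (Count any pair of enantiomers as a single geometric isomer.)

An octahedron has six vertices in three trans pairs; every non-trans pair is cis.
Systematic placement gives 6 geometric isomers: SCN trans, ONO cis; SCN cis, ONO cis (3 arrangements, 2 chiral); SCN trans, ONO trans; SCN cis, ONO trans.

6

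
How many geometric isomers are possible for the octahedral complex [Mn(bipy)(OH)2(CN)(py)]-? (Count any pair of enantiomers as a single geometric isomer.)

4

Each bipy is bidentate and must span two cis positions.
The distinct arrangements are (4 in all): OH cis (3 arrangements, 2 chiral); OH trans.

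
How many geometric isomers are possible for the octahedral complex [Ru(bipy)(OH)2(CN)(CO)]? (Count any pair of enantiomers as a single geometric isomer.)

4

An octahedron has six vertices in three trans pairs; every non-trans pair is cis.
Each bipy is bidentate and must span two cis positions.
The distinct arrangements are (4 in all): OH cis (3 arrangements, 2 chiral); OH trans.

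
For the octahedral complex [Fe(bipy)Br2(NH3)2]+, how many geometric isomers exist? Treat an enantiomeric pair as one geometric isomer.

In an octahedral complex each vertex has one trans partner and four cis neighbours.
Each bipy is bidentate and must span two cis positions.
There are 3 geometric isomers: Br trans, NH3 cis; Br cis, NH3 cis (chiral); Br cis, NH3 trans.

3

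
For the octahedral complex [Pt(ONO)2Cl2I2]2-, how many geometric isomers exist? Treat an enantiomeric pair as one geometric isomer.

There are 5 geometric isomers: ONO trans, Cl trans, I trans; ONO cis, Cl trans, I cis; ONO trans, Cl cis, I cis; ONO cis, Cl cis, I cis (chiral); ONO cis, Cl cis, I trans.

5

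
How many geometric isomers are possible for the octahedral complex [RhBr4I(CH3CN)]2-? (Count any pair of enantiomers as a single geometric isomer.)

In an octahedral complex each vertex has one trans partner and four cis neighbours.
There are 2 geometric isomers: I and CH3CN mutually trans; I and CH3CN mutually cis.

2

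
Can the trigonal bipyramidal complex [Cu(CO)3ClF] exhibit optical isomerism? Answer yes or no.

no

Systematic placement gives 4 geometric isomers: Cl equatorial, F equatorial; Cl axial, F equatorial; Cl equatorial, F axial; Cl axial, F axial.
Each arrangement has an internal mirror plane or centre of symmetry, so none is chiral.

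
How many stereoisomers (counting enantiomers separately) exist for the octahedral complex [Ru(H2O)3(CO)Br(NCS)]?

5

Working through the distinct placements yields 4 geometric isomers: H2O mer (3 arrangements); H2O fac (chiral).
One of these lacks any improper symmetry element and so occurs as an enantiomeric pair, giving 4 + 1 = 5 stereoisomers in total.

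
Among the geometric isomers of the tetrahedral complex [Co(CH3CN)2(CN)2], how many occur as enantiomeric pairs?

0

Only one geometric arrangement is possible.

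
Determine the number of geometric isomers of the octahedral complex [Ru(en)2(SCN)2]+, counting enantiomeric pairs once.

2

The six octahedral sites form three mutually perpendicular trans pairs.
Each en is bidentate and must span two cis positions.
Working through the distinct placements yields 2 geometric isomers: SCN trans; SCN cis (chiral).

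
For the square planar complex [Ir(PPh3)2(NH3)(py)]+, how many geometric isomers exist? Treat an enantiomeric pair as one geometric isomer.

A square has two trans pairs of vertices; adjacent vertices are cis.
The distinct arrangements are (2 in all): PPh3 cis; PPh3 trans.

2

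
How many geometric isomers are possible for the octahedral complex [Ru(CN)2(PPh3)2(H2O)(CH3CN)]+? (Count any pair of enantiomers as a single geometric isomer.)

The distinct arrangements are (6 in all): CN cis, PPh3 trans; CN cis, PPh3 cis (3 arrangements, 2 chiral); CN trans, PPh3 trans; CN trans, PPh3 cis.

6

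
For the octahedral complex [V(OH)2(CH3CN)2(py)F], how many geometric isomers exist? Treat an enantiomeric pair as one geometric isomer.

6

Working through the distinct placements yields 6 geometric isomers: OH cis, CH3CN trans; OH trans, CH3CN trans; OH cis, CH3CN cis (3 arrangements, 2 chiral); OH trans, CH3CN cis.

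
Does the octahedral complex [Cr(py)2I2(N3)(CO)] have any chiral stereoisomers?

yes

An octahedron has six vertices in three trans pairs; every non-trans pair is cis.
The distinct arrangements are (6 in all): py trans, I cis; py cis, I cis (3 arrangements, 2 chiral); py trans, I trans; py cis, I trans.
Of these, 2 lack any improper symmetry element and so occur as enantiomeric pairs, giving 6 + 2 = 8 stereoisomers in total.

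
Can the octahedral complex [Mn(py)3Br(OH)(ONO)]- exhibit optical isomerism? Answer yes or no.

In an octahedral complex each vertex has one trans partner and four cis neighbours.
Systematic placement gives 4 geometric isomers: py mer (3 arrangements); py fac (chiral).
One of these lacks any improper symmetry element and so occurs as an enantiomeric pair, giving 4 + 1 = 5 stereoisomers in total.

yes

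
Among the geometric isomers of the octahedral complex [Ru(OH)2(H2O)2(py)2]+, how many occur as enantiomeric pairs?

An octahedron has six vertices in three trans pairs; every non-trans pair is cis.
There are 5 geometric isomers: OH trans, H2O trans, py trans; OH cis, H2O trans, py cis; OH cis, H2O cis, py trans; OH cis, H2O cis, py cis (chiral); OH trans, H2O cis, py cis.
One of these lacks any improper symmetry element and so occurs as an enantiomeric pair, giving 5 + 1 = 6 stereoisomers in total.

1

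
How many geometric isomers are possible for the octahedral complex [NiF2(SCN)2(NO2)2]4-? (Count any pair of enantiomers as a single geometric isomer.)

5

In an octahedral complex each vertex has one trans partner and four cis neighbours.
The distinct arrangements are (5 in all): F trans, SCN trans, NO2 trans; F trans, SCN cis, NO2 cis; F cis, SCN trans, NO2 cis; F cis, SCN cis, NO2 cis (chiral); F cis, SCN cis, NO2 trans.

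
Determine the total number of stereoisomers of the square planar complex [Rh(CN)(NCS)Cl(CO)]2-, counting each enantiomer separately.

3

Systematic placement gives 3 geometric isomers: (CN/Cl trans, CO/NCS trans); (CN/NCS trans, CO/Cl trans); (CN/CO trans, Cl/NCS trans).
Each arrangement has an internal mirror plane or centre of symmetry, so none is chiral.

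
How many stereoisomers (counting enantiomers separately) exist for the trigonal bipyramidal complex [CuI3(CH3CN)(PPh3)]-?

In a trigonal bipyramid the two axial positions differ from the three equatorial ones.
Systematic placement gives 4 geometric isomers: CH3CN axial, PPh3 equatorial; CH3CN axial, PPh3 axial; CH3CN equatorial, PPh3 equatorial; CH3CN equatorial, PPh3 axial.
Each arrangement has an internal mirror plane or centre of symmetry, so none is chiral.

4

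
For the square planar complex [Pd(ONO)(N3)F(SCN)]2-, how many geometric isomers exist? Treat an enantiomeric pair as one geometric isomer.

A square has two trans pairs of vertices; adjacent vertices are cis.
The distinct arrangements are (3 in all): (F/ONO trans, N3/SCN trans); (F/SCN trans, N3/ONO trans); (F/N3 trans, ONO/SCN trans).

3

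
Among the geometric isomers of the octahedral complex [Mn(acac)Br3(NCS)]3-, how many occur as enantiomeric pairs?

0

The six octahedral sites form three mutually perpendicular trans pairs.
Each acac is bidentate and must span two cis positions.
Systematic placement gives 2 geometric isomers: Br mer; Br fac.
Each arrangement has an internal mirror plane or centre of symmetry, so none is chiral.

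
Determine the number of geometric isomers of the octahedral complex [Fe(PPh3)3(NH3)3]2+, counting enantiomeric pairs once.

The six octahedral sites form three mutually perpendicular trans pairs.
There are 2 geometric isomers: PPh3 mer; PPh3 fac.

2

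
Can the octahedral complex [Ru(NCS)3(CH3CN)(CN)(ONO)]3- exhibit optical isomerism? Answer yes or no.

An octahedron has six vertices in three trans pairs; every non-trans pair is cis.
There are 4 geometric isomers: NCS mer (3 arrangements); NCS fac (chiral).
One of these lacks any improper symmetry element and so occurs as an enantiomeric pair, giving 4 + 1 = 5 stereoisomers in total.

yes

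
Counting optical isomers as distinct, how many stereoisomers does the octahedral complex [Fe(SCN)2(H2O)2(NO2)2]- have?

Working through the distinct placements yields 5 geometric isomers: SCN trans, H2O trans, NO2 trans; SCN cis, H2O trans, NO2 cis; SCN trans, H2O cis, NO2 cis; SCN cis, H2O cis, NO2 cis (chiral); SCN cis, H2O cis, NO2 trans.
One of these lacks any improper symmetry element and so occurs as an enantiomeric pair, giving 5 + 1 = 6 stereoisomers in total.

6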